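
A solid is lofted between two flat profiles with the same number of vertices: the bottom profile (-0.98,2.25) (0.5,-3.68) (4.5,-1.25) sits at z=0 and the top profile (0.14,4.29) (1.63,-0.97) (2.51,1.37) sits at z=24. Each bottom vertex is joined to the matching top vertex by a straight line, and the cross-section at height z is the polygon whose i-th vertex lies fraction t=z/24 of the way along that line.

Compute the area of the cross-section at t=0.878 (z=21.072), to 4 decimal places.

Cross-section at t=0.878: each vertex is (1-t)·p0[i] + t·p1[i].
  v1: (1-0.878)·(-0.98,2.25) + 0.878·(0.14,4.29) = (0.0034,4.0411)
  v2: (1-0.878)·(0.5,-3.68) + 0.878·(1.63,-0.97) = (1.4921,-1.3006)
  v3: (1-0.878)·(4.5,-1.25) + 0.878·(2.51,1.37) = (2.7528,1.0504)
Shoelace sum Σ(x_i·y_{i+1} − x_{i+1}·y_i):
  i=1: 0.0034·-1.3006 − 1.4921·4.0411 = -6.0343 (running -6.0343)
  i=2: 1.4921·1.0504 − 2.7528·-1.3006 = +5.1476 (running -0.8867)
  i=3: 2.7528·4.0411 − 0.0034·1.0504 = +11.1208 (running +10.2341)
Area = |Σ|/2 = |10.2341|/2 = 5.1171

Area at t=0.878: 5.1171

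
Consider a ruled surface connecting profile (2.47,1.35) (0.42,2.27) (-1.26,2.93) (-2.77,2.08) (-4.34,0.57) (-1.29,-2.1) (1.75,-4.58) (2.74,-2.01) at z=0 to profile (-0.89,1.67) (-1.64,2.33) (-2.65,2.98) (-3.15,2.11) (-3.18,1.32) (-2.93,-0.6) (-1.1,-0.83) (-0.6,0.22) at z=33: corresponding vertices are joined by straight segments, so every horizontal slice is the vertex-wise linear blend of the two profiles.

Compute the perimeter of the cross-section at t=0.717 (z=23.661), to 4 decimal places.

Cross-section at t=0.717: each vertex is (1-t)·p0[i] + t·p1[i].
  v1: (1-0.717)·(2.47,1.35) + 0.717·(-0.89,1.67) = (0.0609,1.5794)
  v2: (1-0.717)·(0.42,2.27) + 0.717·(-1.64,2.33) = (-1.0570,2.3130)
  v3: (1-0.717)·(-1.26,2.93) + 0.717·(-2.65,2.98) = (-2.2566,2.9659)
  v4: (1-0.717)·(-2.77,2.08) + 0.717·(-3.15,2.11) = (-3.0425,2.1015)
  v5: (1-0.717)·(-4.34,0.57) + 0.717·(-3.18,1.32) = (-3.5083,1.1078)
  v6: (1-0.717)·(-1.29,-2.1) + 0.717·(-2.93,-0.6) = (-2.4659,-1.0245)
  v7: (1-0.717)·(1.75,-4.58) + 0.717·(-1.1,-0.83) = (-0.2934,-1.8912)
  v8: (1-0.717)·(2.74,-2.01) + 0.717·(-0.6,0.22) = (0.3452,-0.4111)
Perimeter = Σ |v_{i+1} − v_i|:
  edge 1→2: √(-1.1179² + 0.7336²) = 1.3371 (running 1.3371)
  edge 2→3: √(-1.1996² + 0.6528²) = 1.3657 (running 2.7028)
  edge 3→4: √(-0.7858² + -0.8643²) = 1.1682 (running 3.8710)
  edge 4→5: √(-0.4658² + -0.9938²) = 1.0975 (running 4.9685)
  edge 5→6: √(1.0424² + -2.1322²) = 2.3734 (running 7.3419)
  edge 6→7: √(2.1724² + -0.8667²) = 2.3390 (running 9.6809)
  edge 7→8: √(0.6387² + 1.4802²) = 1.6121 (running 11.2930)
  edge 8→1: √(-0.2843² + 1.9905²) = 2.0107 (running 13.3037)
Perimeter = 13.3037

Perimeter at t=0.717: 13.3037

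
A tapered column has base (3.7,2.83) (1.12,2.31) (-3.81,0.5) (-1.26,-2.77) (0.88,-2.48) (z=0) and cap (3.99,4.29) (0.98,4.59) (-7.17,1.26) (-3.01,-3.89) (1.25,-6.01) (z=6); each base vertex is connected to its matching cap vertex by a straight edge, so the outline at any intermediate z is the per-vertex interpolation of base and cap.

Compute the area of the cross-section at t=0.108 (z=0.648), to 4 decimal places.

Cross-section at t=0.108: each vertex is (1-t)·p0[i] + t·p1[i].
  v1: (1-0.108)·(3.7,2.83) + 0.108·(3.99,4.29) = (3.7313,2.9877)
  v2: (1-0.108)·(1.12,2.31) + 0.108·(0.98,4.59) = (1.1049,2.5562)
  v3: (1-0.108)·(-3.81,0.5) + 0.108·(-7.17,1.26) = (-4.1729,0.5821)
  v4: (1-0.108)·(-1.26,-2.77) + 0.108·(-3.01,-3.89) = (-1.4490,-2.8910)
  v5: (1-0.108)·(0.88,-2.48) + 0.108·(1.25,-6.01) = (0.9200,-2.8612)
Shoelace sum Σ(x_i·y_{i+1} − x_{i+1}·y_i):
  i=1: 3.7313·2.5562 − 1.1049·2.9877 = +6.2371 (running +6.2371)
  i=2: 1.1049·0.5821 − -4.1729·2.5562 = +11.3100 (running +17.5471)
  i=3: -4.1729·-2.8910 − -1.4490·0.5821 = +12.9071 (running +30.4542)
  i=4: -1.4490·-2.8612 − 0.9200·-2.8910 = +6.8055 (running +37.2597)
  i=5: 0.9200·2.9877 − 3.7313·-2.8612 = +13.4247 (running +50.6844)
Area = |Σ|/2 = |50.6844|/2 = 25.3422

Area at t=0.108: 25.3422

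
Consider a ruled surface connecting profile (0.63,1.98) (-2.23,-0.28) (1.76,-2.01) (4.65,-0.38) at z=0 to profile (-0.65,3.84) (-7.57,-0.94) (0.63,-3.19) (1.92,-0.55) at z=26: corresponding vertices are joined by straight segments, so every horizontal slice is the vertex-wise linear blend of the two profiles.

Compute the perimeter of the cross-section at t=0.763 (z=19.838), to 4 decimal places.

Cross-section at t=0.763: each vertex is (1-t)·p0[i] + t·p1[i].
  v1: (1-0.763)·(0.63,1.98) + 0.763·(-0.65,3.84) = (-0.3466,3.3992)
  v2: (1-0.763)·(-2.23,-0.28) + 0.763·(-7.57,-0.94) = (-6.3044,-0.7836)
  v3: (1-0.763)·(1.76,-2.01) + 0.763·(0.63,-3.19) = (0.8978,-2.9103)
  v4: (1-0.763)·(4.65,-0.38) + 0.763·(1.92,-0.55) = (2.5670,-0.5097)
Perimeter = Σ |v_{i+1} − v_i|:
  edge 1→2: √(-5.9578² + -4.1828²) = 7.2795 (running 7.2795)
  edge 2→3: √(7.2022² + -2.1268²) = 7.5097 (running 14.7891)
  edge 3→4: √(1.6692² + 2.4006²) = 2.9239 (running 17.7131)
  edge 4→1: √(-2.9136² + 3.9089²) = 4.8753 (running 22.5884)
Perimeter = 22.5884

Perimeter at t=0.763: 22.5884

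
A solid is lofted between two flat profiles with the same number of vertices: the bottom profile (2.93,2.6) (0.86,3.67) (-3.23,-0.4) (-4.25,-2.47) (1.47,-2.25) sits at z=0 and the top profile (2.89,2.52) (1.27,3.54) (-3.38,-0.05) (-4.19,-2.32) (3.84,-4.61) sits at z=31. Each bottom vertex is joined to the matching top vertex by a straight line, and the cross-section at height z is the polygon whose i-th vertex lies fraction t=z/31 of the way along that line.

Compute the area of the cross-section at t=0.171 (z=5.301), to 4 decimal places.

Area at t=0.171: 27.3869

Cross-section at t=0.171: each vertex is (1-t)·p0[i] + t·p1[i].
  v1: (1-0.171)·(2.93,2.6) + 0.171·(2.89,2.52) = (2.9232,2.5863)
  v2: (1-0.171)·(0.86,3.67) + 0.171·(1.27,3.54) = (0.9301,3.6478)
  v3: (1-0.171)·(-3.23,-0.4) + 0.171·(-3.38,-0.05) = (-3.2557,-0.3402)
  v4: (1-0.171)·(-4.25,-2.47) + 0.171·(-4.19,-2.32) = (-4.2397,-2.4444)
  v5: (1-0.171)·(1.47,-2.25) + 0.171·(3.84,-4.61) = (1.8753,-2.6536)
Shoelace sum Σ(x_i·y_{i+1} − x_{i+1}·y_i):
  i=1: 2.9232·3.6478 − 0.9301·2.5863 = +8.2575 (running +8.2575)
  i=2: 0.9301·-0.3402 − -3.2557·3.6478 = +11.5595 (running +19.8169)
  i=3: -3.2557·-2.4444 − -4.2397·-0.3402 = +6.5158 (running +26.3327)
  i=4: -4.2397·-2.6536 − 1.8753·-2.4444 = +15.8342 (running +42.1670)
  i=5: 1.8753·2.5863 − 2.9232·-2.6536 = +12.6068 (running +54.7738)
Area = |Σ|/2 = |54.7738|/2 = 27.3869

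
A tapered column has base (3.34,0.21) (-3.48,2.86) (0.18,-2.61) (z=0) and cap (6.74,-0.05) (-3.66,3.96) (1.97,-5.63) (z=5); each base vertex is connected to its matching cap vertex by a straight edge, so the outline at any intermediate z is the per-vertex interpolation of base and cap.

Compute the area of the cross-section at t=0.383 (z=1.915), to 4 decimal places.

Cross-section at t=0.383: each vertex is (1-t)·p0[i] + t·p1[i].
  v1: (1-0.383)·(3.34,0.21) + 0.383·(6.74,-0.05) = (4.6422,0.1104)
  v2: (1-0.383)·(-3.48,2.86) + 0.383·(-3.66,3.96) = (-3.5489,3.2813)
  v3: (1-0.383)·(0.18,-2.61) + 0.383·(1.97,-5.63) = (0.8656,-3.7667)
Shoelace sum Σ(x_i·y_{i+1} − x_{i+1}·y_i):
  i=1: 4.6422·3.2813 − -3.5489·0.1104 = +15.6243 (running +15.6243)
  i=2: -3.5489·-3.7667 − 0.8656·3.2813 = +10.5275 (running +26.1518)
  i=3: 0.8656·0.1104 − 4.6422·-3.7667 = +17.5812 (running +43.7329)
Area = |Σ|/2 = |43.7329|/2 = 21.8665

Area at t=0.383: 21.8665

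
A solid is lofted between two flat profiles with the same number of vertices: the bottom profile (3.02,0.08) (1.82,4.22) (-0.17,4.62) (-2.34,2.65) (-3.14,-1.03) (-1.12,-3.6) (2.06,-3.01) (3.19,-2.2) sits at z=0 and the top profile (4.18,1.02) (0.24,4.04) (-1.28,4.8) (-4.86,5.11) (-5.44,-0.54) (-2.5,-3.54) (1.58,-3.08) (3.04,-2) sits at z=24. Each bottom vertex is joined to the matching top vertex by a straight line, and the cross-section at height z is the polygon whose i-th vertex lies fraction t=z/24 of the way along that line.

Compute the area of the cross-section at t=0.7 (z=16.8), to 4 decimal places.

Area at t=0.7: 52.6947

Cross-section at t=0.7: each vertex is (1-t)·p0[i] + t·p1[i].
  v1: (1-0.7)·(3.02,0.08) + 0.7·(4.18,1.02) = (3.8320,0.7380)
  v2: (1-0.7)·(1.82,4.22) + 0.7·(0.24,4.04) = (0.7140,4.0940)
  v3: (1-0.7)·(-0.17,4.62) + 0.7·(-1.28,4.8) = (-0.9470,4.7460)
  v4: (1-0.7)·(-2.34,2.65) + 0.7·(-4.86,5.11) = (-4.1040,4.3720)
  v5: (1-0.7)·(-3.14,-1.03) + 0.7·(-5.44,-0.54) = (-4.7500,-0.6870)
  v6: (1-0.7)·(-1.12,-3.6) + 0.7·(-2.5,-3.54) = (-2.0860,-3.5580)
  v7: (1-0.7)·(2.06,-3.01) + 0.7·(1.58,-3.08) = (1.7240,-3.0590)
  v8: (1-0.7)·(3.19,-2.2) + 0.7·(3.04,-2) = (3.0850,-2.0600)
Shoelace sum Σ(x_i·y_{i+1} − x_{i+1}·y_i):
  i=1: 3.8320·4.0940 − 0.7140·0.7380 = +15.1613 (running +15.1613)
  i=2: 0.7140·4.7460 − -0.9470·4.0940 = +7.2657 (running +22.4269)
  i=3: -0.9470·4.3720 − -4.1040·4.7460 = +15.3373 (running +37.7642)
  i=4: -4.1040·-0.6870 − -4.7500·4.3720 = +23.5864 (running +61.3507)
  i=5: -4.7500·-3.5580 − -2.0860·-0.6870 = +15.4674 (running +76.8181)
  i=6: -2.0860·-3.0590 − 1.7240·-3.5580 = +12.5151 (running +89.3332)
  i=7: 1.7240·-2.0600 − 3.0850·-3.0590 = +5.8856 (running +95.2187)
  i=8: 3.0850·0.7380 − 3.8320·-2.0600 = +10.1707 (running +105.3894)
Area = |Σ|/2 = |105.3894|/2 = 52.6947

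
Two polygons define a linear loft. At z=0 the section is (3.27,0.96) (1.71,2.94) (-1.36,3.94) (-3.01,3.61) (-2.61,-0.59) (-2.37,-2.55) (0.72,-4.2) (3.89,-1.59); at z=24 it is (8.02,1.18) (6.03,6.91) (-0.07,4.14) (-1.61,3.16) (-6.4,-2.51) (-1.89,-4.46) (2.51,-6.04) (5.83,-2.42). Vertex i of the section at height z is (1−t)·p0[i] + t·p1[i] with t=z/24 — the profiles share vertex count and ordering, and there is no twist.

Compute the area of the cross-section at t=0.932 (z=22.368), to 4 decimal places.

Cross-section at t=0.932: each vertex is (1-t)·p0[i] + t·p1[i].
  v1: (1-0.932)·(3.27,0.96) + 0.932·(8.02,1.18) = (7.6970,1.1650)
  v2: (1-0.932)·(1.71,2.94) + 0.932·(6.03,6.91) = (5.7362,6.6400)
  v3: (1-0.932)·(-1.36,3.94) + 0.932·(-0.07,4.14) = (-0.1577,4.1264)
  v4: (1-0.932)·(-3.01,3.61) + 0.932·(-1.61,3.16) = (-1.7052,3.1906)
  v5: (1-0.932)·(-2.61,-0.59) + 0.932·(-6.4,-2.51) = (-6.1423,-2.3794)
  v6: (1-0.932)·(-2.37,-2.55) + 0.932·(-1.89,-4.46) = (-1.9226,-4.3301)
  v7: (1-0.932)·(0.72,-4.2) + 0.932·(2.51,-6.04) = (2.3883,-5.9149)
  v8: (1-0.932)·(3.89,-1.59) + 0.932·(5.83,-2.42) = (5.6981,-2.3636)
Shoelace sum Σ(x_i·y_{i+1} − x_{i+1}·y_i):
  i=1: 7.6970·6.6400 − 5.7362·1.1650 = +44.4254 (running +44.4254)
  i=2: 5.7362·4.1264 − -0.1577·6.6400 = +24.7173 (running +69.1427)
  i=3: -0.1577·3.1906 − -1.7052·4.1264 = +6.5331 (running +75.6758)
  i=4: -1.7052·-2.3794 − -6.1423·3.1906 = +23.6550 (running +99.3308)
  i=5: -6.1423·-4.3301 − -1.9226·-2.3794 = +22.0220 (running +121.3528)
  i=6: -1.9226·-5.9149 − 2.3883·-4.3301 = +21.7137 (running +143.0665)
  i=7: 2.3883·-2.3636 − 5.6981·-5.9149 = +28.0586 (running +171.1252)
  i=8: 5.6981·1.1650 − 7.6970·-2.3636 = +24.8308 (running +195.9560)
Area = |Σ|/2 = |195.9560|/2 = 97.9780

Area at t=0.932: 97.9780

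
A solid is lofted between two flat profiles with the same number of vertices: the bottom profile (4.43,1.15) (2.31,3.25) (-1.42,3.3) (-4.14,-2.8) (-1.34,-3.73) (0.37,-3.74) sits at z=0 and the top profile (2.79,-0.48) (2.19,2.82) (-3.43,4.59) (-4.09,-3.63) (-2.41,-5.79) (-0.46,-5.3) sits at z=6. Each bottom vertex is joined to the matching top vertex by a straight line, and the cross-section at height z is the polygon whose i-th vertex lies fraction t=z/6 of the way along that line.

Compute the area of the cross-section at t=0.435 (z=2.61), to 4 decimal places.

Cross-section at t=0.435: each vertex is (1-t)·p0[i] + t·p1[i].
  v1: (1-0.435)·(4.43,1.15) + 0.435·(2.79,-0.48) = (3.7166,0.4409)
  v2: (1-0.435)·(2.31,3.25) + 0.435·(2.19,2.82) = (2.2578,3.0629)
  v3: (1-0.435)·(-1.42,3.3) + 0.435·(-3.43,4.59) = (-2.2944,3.8611)
  v4: (1-0.435)·(-4.14,-2.8) + 0.435·(-4.09,-3.63) = (-4.1182,-3.1610)
  v5: (1-0.435)·(-1.34,-3.73) + 0.435·(-2.41,-5.79) = (-1.8054,-4.6261)
  v6: (1-0.435)·(0.37,-3.74) + 0.435·(-0.46,-5.3) = (0.0089,-4.4186)
Shoelace sum Σ(x_i·y_{i+1} − x_{i+1}·y_i):
  i=1: 3.7166·3.0629 − 2.2578·0.4409 = +10.3882 (running +10.3882)
  i=2: 2.2578·3.8611 − -2.2944·3.0629 = +15.7452 (running +26.1334)
  i=3: -2.2944·-3.1610 − -4.1182·3.8611 = +23.1537 (running +49.2871)
  i=4: -4.1182·-4.6261 − -1.8054·-3.1610 = +13.3443 (running +62.6314)
  i=5: -1.8054·-4.4186 − 0.0089·-4.6261 = +8.0190 (running +70.6504)
  i=6: 0.0089·0.4409 − 3.7166·-4.4186 = +16.4261 (running +87.0765)
Area = |Σ|/2 = |87.0765|/2 = 43.5383

Area at t=0.435: 43.5383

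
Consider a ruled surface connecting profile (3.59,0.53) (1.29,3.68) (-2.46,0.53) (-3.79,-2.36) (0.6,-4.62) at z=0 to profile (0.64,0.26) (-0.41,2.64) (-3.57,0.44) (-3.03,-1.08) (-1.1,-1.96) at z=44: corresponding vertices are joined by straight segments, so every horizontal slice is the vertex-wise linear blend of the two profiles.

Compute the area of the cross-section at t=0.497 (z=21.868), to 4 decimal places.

Cross-section at t=0.497: each vertex is (1-t)·p0[i] + t·p1[i].
  v1: (1-0.497)·(3.59,0.53) + 0.497·(0.64,0.26) = (2.1239,0.3958)
  v2: (1-0.497)·(1.29,3.68) + 0.497·(-0.41,2.64) = (0.4451,3.1631)
  v3: (1-0.497)·(-2.46,0.53) + 0.497·(-3.57,0.44) = (-3.0117,0.4853)
  v4: (1-0.497)·(-3.79,-2.36) + 0.497·(-3.03,-1.08) = (-3.4123,-1.7238)
  v5: (1-0.497)·(0.6,-4.62) + 0.497·(-1.1,-1.96) = (-0.2449,-3.2980)
Shoelace sum Σ(x_i·y_{i+1} − x_{i+1}·y_i):
  i=1: 2.1239·3.1631 − 0.4451·0.3958 = +6.5418 (running +6.5418)
  i=2: 0.4451·0.4853 − -3.0117·3.1631 = +9.7423 (running +16.2841)
  i=3: -3.0117·-1.7238 − -3.4123·0.4853 = +6.8475 (running +23.1316)
  i=4: -3.4123·-3.2980 − -0.2449·-1.7238 = +10.8315 (running +33.9631)
  i=5: -0.2449·0.3958 − 2.1239·-3.2980 = +6.9075 (running +40.8705)
Area = |Σ|/2 = |40.8705|/2 = 20.4353

Area at t=0.497: 20.4353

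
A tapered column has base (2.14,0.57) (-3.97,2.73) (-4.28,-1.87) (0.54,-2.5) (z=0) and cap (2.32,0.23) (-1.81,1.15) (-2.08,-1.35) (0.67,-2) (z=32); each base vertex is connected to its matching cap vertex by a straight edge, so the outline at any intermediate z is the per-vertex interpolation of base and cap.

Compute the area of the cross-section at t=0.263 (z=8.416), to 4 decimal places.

Cross-section at t=0.263: each vertex is (1-t)·p0[i] + t·p1[i].
  v1: (1-0.263)·(2.14,0.57) + 0.263·(2.32,0.23) = (2.1873,0.4806)
  v2: (1-0.263)·(-3.97,2.73) + 0.263·(-1.81,1.15) = (-3.4019,2.3145)
  v3: (1-0.263)·(-4.28,-1.87) + 0.263·(-2.08,-1.35) = (-3.7014,-1.7332)
  v4: (1-0.263)·(0.54,-2.5) + 0.263·(0.67,-2) = (0.5742,-2.3685)
Shoelace sum Σ(x_i·y_{i+1} − x_{i+1}·y_i):
  i=1: 2.1873·2.3145 − -3.4019·0.4806 = +6.6974 (running +6.6974)
  i=2: -3.4019·-1.7332 − -3.7014·2.3145 = +14.4631 (running +21.1605)
  i=3: -3.7014·-2.3685 − 0.5742·-1.7332 = +9.7620 (running +30.9225)
  i=4: 0.5742·0.4806 − 2.1873·-2.3685 = +5.4567 (running +36.3791)
Area = |Σ|/2 = |36.3791|/2 = 18.1896

Area at t=0.263: 18.1896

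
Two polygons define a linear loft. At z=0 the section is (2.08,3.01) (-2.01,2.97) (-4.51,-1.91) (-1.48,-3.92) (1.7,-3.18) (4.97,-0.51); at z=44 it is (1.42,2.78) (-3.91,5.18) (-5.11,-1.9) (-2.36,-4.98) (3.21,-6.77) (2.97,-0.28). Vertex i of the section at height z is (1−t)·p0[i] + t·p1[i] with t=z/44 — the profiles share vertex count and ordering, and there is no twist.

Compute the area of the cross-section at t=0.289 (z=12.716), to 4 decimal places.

Cross-section at t=0.289: each vertex is (1-t)·p0[i] + t·p1[i].
  v1: (1-0.289)·(2.08,3.01) + 0.289·(1.42,2.78) = (1.8893,2.9435)
  v2: (1-0.289)·(-2.01,2.97) + 0.289·(-3.91,5.18) = (-2.5591,3.6087)
  v3: (1-0.289)·(-4.51,-1.91) + 0.289·(-5.11,-1.9) = (-4.6834,-1.9071)
  v4: (1-0.289)·(-1.48,-3.92) + 0.289·(-2.36,-4.98) = (-1.7343,-4.2263)
  v5: (1-0.289)·(1.7,-3.18) + 0.289·(3.21,-6.77) = (2.1364,-4.2175)
  v6: (1-0.289)·(4.97,-0.51) + 0.289·(2.97,-0.28) = (4.3920,-0.4435)
Shoelace sum Σ(x_i·y_{i+1} − x_{i+1}·y_i):
  i=1: 1.8893·3.6087 − -2.5591·2.9435 = +14.3505 (running +14.3505)
  i=2: -2.5591·-1.9071 − -4.6834·3.6087 = +21.7814 (running +36.1320)
  i=3: -4.6834·-4.2263 − -1.7343·-1.9071 = +16.4861 (running +52.6181)
  i=4: -1.7343·-4.2175 − 2.1364·-4.2263 = +16.3436 (running +68.9617)
  i=5: 2.1364·-0.4435 − 4.3920·-4.2175 = +17.5758 (running +86.5374)
  i=6: 4.3920·2.9435 − 1.8893·-0.4435 = +13.7659 (running +100.3034)
Area = |Σ|/2 = |100.3034|/2 = 50.1517

Area at t=0.289: 50.1517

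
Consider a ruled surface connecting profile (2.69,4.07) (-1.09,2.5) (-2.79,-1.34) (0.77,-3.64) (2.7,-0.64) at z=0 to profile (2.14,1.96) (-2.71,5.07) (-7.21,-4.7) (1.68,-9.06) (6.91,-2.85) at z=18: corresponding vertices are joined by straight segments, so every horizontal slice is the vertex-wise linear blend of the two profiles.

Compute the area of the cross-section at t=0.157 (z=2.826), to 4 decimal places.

Cross-section at t=0.157: each vertex is (1-t)·p0[i] + t·p1[i].
  v1: (1-0.157)·(2.69,4.07) + 0.157·(2.14,1.96) = (2.6037,3.7387)
  v2: (1-0.157)·(-1.09,2.5) + 0.157·(-2.71,5.07) = (-1.3443,2.9035)
  v3: (1-0.157)·(-2.79,-1.34) + 0.157·(-7.21,-4.7) = (-3.4839,-1.8675)
  v4: (1-0.157)·(0.77,-3.64) + 0.157·(1.68,-9.06) = (0.9129,-4.4909)
  v5: (1-0.157)·(2.7,-0.64) + 0.157·(6.91,-2.85) = (3.3610,-0.9870)
Shoelace sum Σ(x_i·y_{i+1} − x_{i+1}·y_i):
  i=1: 2.6037·2.9035 − -1.3443·3.7387 = +12.5858 (running +12.5858)
  i=2: -1.3443·-1.8675 − -3.4839·2.9035 = +12.6262 (running +25.2120)
  i=3: -3.4839·-4.4909 − 0.9129·-1.8675 = +17.3510 (running +42.5629)
  i=4: 0.9129·-0.9870 − 3.3610·-4.4909 = +14.1929 (running +56.7559)
  i=5: 3.3610·3.7387 − 2.6037·-0.9870 = +15.1355 (running +71.8914)
Area = |Σ|/2 = |71.8914|/2 = 35.9457

Area at t=0.157: 35.9457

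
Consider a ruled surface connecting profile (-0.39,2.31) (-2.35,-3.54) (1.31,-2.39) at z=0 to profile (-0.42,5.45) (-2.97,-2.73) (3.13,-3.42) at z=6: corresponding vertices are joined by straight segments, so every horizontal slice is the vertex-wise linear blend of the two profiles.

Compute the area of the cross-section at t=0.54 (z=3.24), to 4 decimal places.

Cross-section at t=0.54: each vertex is (1-t)·p0[i] + t·p1[i].
  v1: (1-0.54)·(-0.39,2.31) + 0.54·(-0.42,5.45) = (-0.4062,4.0056)
  v2: (1-0.54)·(-2.35,-3.54) + 0.54·(-2.97,-2.73) = (-2.6848,-3.1026)
  v3: (1-0.54)·(1.31,-2.39) + 0.54·(3.13,-3.42) = (2.2928,-2.9462)
Shoelace sum Σ(x_i·y_{i+1} − x_{i+1}·y_i):
  i=1: -0.4062·-3.1026 − -2.6848·4.0056 = +12.0145 (running +12.0145)
  i=2: -2.6848·-2.9462 − 2.2928·-3.1026 = +15.0236 (running +27.0381)
  i=3: 2.2928·4.0056 − -0.4062·-2.9462 = +7.9873 (running +35.0254)
Area = |Σ|/2 = |35.0254|/2 = 17.5127

Area at t=0.54: 17.5127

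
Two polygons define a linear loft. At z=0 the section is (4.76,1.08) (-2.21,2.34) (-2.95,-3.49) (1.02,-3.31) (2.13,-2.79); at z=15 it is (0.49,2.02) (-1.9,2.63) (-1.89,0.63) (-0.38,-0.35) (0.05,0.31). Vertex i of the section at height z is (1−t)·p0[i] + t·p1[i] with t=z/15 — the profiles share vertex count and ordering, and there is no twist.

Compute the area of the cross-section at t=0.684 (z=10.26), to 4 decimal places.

Cross-section at t=0.684: each vertex is (1-t)·p0[i] + t·p1[i].
  v1: (1-0.684)·(4.76,1.08) + 0.684·(0.49,2.02) = (1.8393,1.7230)
  v2: (1-0.684)·(-2.21,2.34) + 0.684·(-1.9,2.63) = (-1.9980,2.5384)
  v3: (1-0.684)·(-2.95,-3.49) + 0.684·(-1.89,0.63) = (-2.2250,-0.6719)
  v4: (1-0.684)·(1.02,-3.31) + 0.684·(-0.38,-0.35) = (0.0624,-1.2854)
  v5: (1-0.684)·(2.13,-2.79) + 0.684·(0.05,0.31) = (0.7073,-0.6696)
Shoelace sum Σ(x_i·y_{i+1} − x_{i+1}·y_i):
  i=1: 1.8393·2.5384 − -1.9980·1.7230 = +8.1113 (running +8.1113)
  i=2: -1.9980·-0.6719 − -2.2250·2.5384 = +6.9902 (running +15.1015)
  i=3: -2.2250·-1.2854 − 0.0624·-0.6719 = +2.9018 (running +18.0033)
  i=4: 0.0624·-0.6696 − 0.7073·-1.2854 = +0.8673 (running +18.8706)
  i=5: 0.7073·1.7230 − 1.8393·-0.6696 = +2.4502 (running +21.3208)
Area = |Σ|/2 = |21.3208|/2 = 10.6604

Area at t=0.684: 10.6604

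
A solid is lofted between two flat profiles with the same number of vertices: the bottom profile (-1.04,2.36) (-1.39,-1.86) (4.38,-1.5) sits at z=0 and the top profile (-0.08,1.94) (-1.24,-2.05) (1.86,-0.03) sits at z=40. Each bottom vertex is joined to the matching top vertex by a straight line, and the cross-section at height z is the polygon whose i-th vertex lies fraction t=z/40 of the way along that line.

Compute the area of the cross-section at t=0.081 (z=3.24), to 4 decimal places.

Cross-section at t=0.081: each vertex is (1-t)·p0[i] + t·p1[i].
  v1: (1-0.081)·(-1.04,2.36) + 0.081·(-0.08,1.94) = (-0.9622,2.3260)
  v2: (1-0.081)·(-1.39,-1.86) + 0.081·(-1.24,-2.05) = (-1.3779,-1.8754)
  v3: (1-0.081)·(4.38,-1.5) + 0.081·(1.86,-0.03) = (4.1759,-1.3809)
Shoelace sum Σ(x_i·y_{i+1} − x_{i+1}·y_i):
  i=1: -0.9622·-1.8754 − -1.3779·2.3260 = +5.0094 (running +5.0094)
  i=2: -1.3779·-1.3809 − 4.1759·-1.8754 = +9.7341 (running +14.7435)
  i=3: 4.1759·2.3260 − -0.9622·-1.3809 = +8.3842 (running +23.1278)
Area = |Σ|/2 = |23.1278|/2 = 11.5639

Area at t=0.081: 11.5639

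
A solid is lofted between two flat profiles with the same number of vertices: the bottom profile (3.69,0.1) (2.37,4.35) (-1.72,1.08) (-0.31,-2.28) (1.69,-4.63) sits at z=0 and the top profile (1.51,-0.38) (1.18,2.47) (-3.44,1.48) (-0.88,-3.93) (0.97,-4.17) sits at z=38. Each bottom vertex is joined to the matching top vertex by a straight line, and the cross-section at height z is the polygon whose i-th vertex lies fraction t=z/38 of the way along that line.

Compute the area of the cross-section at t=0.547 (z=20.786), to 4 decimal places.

Cross-section at t=0.547: each vertex is (1-t)·p0[i] + t·p1[i].
  v1: (1-0.547)·(3.69,0.1) + 0.547·(1.51,-0.38) = (2.4975,-0.1626)
  v2: (1-0.547)·(2.37,4.35) + 0.547·(1.18,2.47) = (1.7191,3.3216)
  v3: (1-0.547)·(-1.72,1.08) + 0.547·(-3.44,1.48) = (-2.6608,1.2988)
  v4: (1-0.547)·(-0.31,-2.28) + 0.547·(-0.88,-3.93) = (-0.6218,-3.1825)
  v5: (1-0.547)·(1.69,-4.63) + 0.547·(0.97,-4.17) = (1.2962,-4.3784)
Shoelace sum Σ(x_i·y_{i+1} − x_{i+1}·y_i):
  i=1: 2.4975·3.3216 − 1.7191·-0.1626 = +8.5754 (running +8.5754)
  i=2: 1.7191·1.2988 − -2.6608·3.3216 = +11.0711 (running +19.6465)
  i=3: -2.6608·-3.1825 − -0.6218·1.2988 = +9.2758 (running +28.9223)
  i=4: -0.6218·-4.3784 − 1.2962·-3.1825 = +6.8475 (running +35.7698)
  i=5: 1.2962·-0.1626 − 2.4975·-4.3784 = +10.7245 (running +46.4943)
Area = |Σ|/2 = |46.4943|/2 = 23.2472

Area at t=0.547: 23.2472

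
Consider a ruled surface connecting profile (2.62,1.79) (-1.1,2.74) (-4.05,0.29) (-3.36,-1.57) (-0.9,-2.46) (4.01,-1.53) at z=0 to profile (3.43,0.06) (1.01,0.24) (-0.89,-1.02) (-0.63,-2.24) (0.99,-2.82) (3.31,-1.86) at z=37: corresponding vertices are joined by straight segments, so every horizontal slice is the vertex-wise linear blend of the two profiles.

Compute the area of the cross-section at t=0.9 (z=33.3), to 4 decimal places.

Area at t=0.9: 11.1303

Cross-section at t=0.9: each vertex is (1-t)·p0[i] + t·p1[i].
  v1: (1-0.9)·(2.62,1.79) + 0.9·(3.43,0.06) = (3.3490,0.2330)
  v2: (1-0.9)·(-1.1,2.74) + 0.9·(1.01,0.24) = (0.7990,0.4900)
  v3: (1-0.9)·(-4.05,0.29) + 0.9·(-0.89,-1.02) = (-1.2060,-0.8890)
  v4: (1-0.9)·(-3.36,-1.57) + 0.9·(-0.63,-2.24) = (-0.9030,-2.1730)
  v5: (1-0.9)·(-0.9,-2.46) + 0.9·(0.99,-2.82) = (0.8010,-2.7840)
  v6: (1-0.9)·(4.01,-1.53) + 0.9·(3.31,-1.86) = (3.3800,-1.8270)
Shoelace sum Σ(x_i·y_{i+1} − x_{i+1}·y_i):
  i=1: 3.3490·0.4900 − 0.7990·0.2330 = +1.4548 (running +1.4548)
  i=2: 0.7990·-0.8890 − -1.2060·0.4900 = -0.1194 (running +1.3355)
  i=3: -1.2060·-2.1730 − -0.9030·-0.8890 = +1.8179 (running +3.1533)
  i=4: -0.9030·-2.7840 − 0.8010·-2.1730 = +4.2545 (running +7.4079)
  i=5: 0.8010·-1.8270 − 3.3800·-2.7840 = +7.9465 (running +15.3544)
  i=6: 3.3800·0.2330 − 3.3490·-1.8270 = +6.9062 (running +22.2605)
Area = |Σ|/2 = |22.2605|/2 = 11.1303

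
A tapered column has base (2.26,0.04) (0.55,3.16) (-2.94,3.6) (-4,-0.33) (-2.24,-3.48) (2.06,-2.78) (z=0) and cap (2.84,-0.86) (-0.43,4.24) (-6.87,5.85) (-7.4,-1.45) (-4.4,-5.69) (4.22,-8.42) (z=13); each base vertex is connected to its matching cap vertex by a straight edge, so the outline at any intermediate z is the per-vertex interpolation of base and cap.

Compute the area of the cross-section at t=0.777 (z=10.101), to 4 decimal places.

Cross-section at t=0.777: each vertex is (1-t)·p0[i] + t·p1[i].
  v1: (1-0.777)·(2.26,0.04) + 0.777·(2.84,-0.86) = (2.7107,-0.6593)
  v2: (1-0.777)·(0.55,3.16) + 0.777·(-0.43,4.24) = (-0.2115,3.9992)
  v3: (1-0.777)·(-2.94,3.6) + 0.777·(-6.87,5.85) = (-5.9936,5.3483)
  v4: (1-0.777)·(-4,-0.33) + 0.777·(-7.4,-1.45) = (-6.6418,-1.2002)
  v5: (1-0.777)·(-2.24,-3.48) + 0.777·(-4.4,-5.69) = (-3.9183,-5.1972)
  v6: (1-0.777)·(2.06,-2.78) + 0.777·(4.22,-8.42) = (3.7383,-7.1623)
Shoelace sum Σ(x_i·y_{i+1} − x_{i+1}·y_i):
  i=1: 2.7107·3.9992 − -0.2115·-0.6593 = +10.7009 (running +10.7009)
  i=2: -0.2115·5.3483 − -5.9936·3.9992 = +22.8385 (running +33.5394)
  i=3: -5.9936·-1.2002 − -6.6418·5.3483 = +42.7158 (running +76.2552)
  i=4: -6.6418·-5.1972 − -3.9183·-1.2002 = +29.8156 (running +106.0708)
  i=5: -3.9183·-7.1623 − 3.7383·-5.1972 = +47.4928 (running +153.5636)
  i=6: 3.7383·-0.6593 − 2.7107·-7.1623 = +16.9498 (running +170.5134)
Area = |Σ|/2 = |170.5134|/2 = 85.2567

Area at t=0.777: 85.2567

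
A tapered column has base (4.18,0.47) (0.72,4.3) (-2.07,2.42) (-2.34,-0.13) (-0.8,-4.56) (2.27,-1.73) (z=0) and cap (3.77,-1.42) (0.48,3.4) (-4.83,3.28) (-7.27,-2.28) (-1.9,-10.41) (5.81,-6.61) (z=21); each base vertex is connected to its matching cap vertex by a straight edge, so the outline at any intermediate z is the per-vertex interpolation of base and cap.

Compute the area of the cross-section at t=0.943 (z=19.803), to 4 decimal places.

Cross-section at t=0.943: each vertex is (1-t)·p0[i] + t·p1[i].
  v1: (1-0.943)·(4.18,0.47) + 0.943·(3.77,-1.42) = (3.7934,-1.3123)
  v2: (1-0.943)·(0.72,4.3) + 0.943·(0.48,3.4) = (0.4937,3.4513)
  v3: (1-0.943)·(-2.07,2.42) + 0.943·(-4.83,3.28) = (-4.6727,3.2310)
  v4: (1-0.943)·(-2.34,-0.13) + 0.943·(-7.27,-2.28) = (-6.9890,-2.1574)
  v5: (1-0.943)·(-0.8,-4.56) + 0.943·(-1.9,-10.41) = (-1.8373,-10.0766)
  v6: (1-0.943)·(2.27,-1.73) + 0.943·(5.81,-6.61) = (5.6082,-6.3318)
Shoelace sum Σ(x_i·y_{i+1} − x_{i+1}·y_i):
  i=1: 3.7934·3.4513 − 0.4937·-1.3123 = +13.7399 (running +13.7399)
  i=2: 0.4937·3.2310 − -4.6727·3.4513 = +17.7219 (running +31.4618)
  i=3: -4.6727·-2.1574 − -6.9890·3.2310 = +32.6624 (running +64.1242)
  i=4: -6.9890·-10.0766 − -1.8373·-2.1574 = +66.4610 (running +130.5852)
  i=5: -1.8373·-6.3318 − 5.6082·-10.0766 = +68.1450 (running +198.7302)
  i=6: 5.6082·-1.3123 − 3.7934·-6.3318 = +16.6595 (running +215.3897)
Area = |Σ|/2 = |215.3897|/2 = 107.6948

Area at t=0.943: 107.6948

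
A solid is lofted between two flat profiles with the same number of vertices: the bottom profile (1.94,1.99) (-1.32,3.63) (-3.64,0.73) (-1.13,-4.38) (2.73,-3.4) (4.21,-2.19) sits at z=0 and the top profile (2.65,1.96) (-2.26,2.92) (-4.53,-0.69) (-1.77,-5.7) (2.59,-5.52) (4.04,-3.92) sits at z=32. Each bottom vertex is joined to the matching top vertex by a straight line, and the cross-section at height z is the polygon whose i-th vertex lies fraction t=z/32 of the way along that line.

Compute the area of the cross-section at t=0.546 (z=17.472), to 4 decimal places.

Cross-section at t=0.546: each vertex is (1-t)·p0[i] + t·p1[i].
  v1: (1-0.546)·(1.94,1.99) + 0.546·(2.65,1.96) = (2.3277,1.9736)
  v2: (1-0.546)·(-1.32,3.63) + 0.546·(-2.26,2.92) = (-1.8332,3.2423)
  v3: (1-0.546)·(-3.64,0.73) + 0.546·(-4.53,-0.69) = (-4.1259,-0.0453)
  v4: (1-0.546)·(-1.13,-4.38) + 0.546·(-1.77,-5.7) = (-1.4794,-5.1007)
  v5: (1-0.546)·(2.73,-3.4) + 0.546·(2.59,-5.52) = (2.6536,-4.5575)
  v6: (1-0.546)·(4.21,-2.19) + 0.546·(4.04,-3.92) = (4.1172,-3.1346)
Shoelace sum Σ(x_i·y_{i+1} − x_{i+1}·y_i):
  i=1: 2.3277·3.2423 − -1.8332·1.9736 = +11.1652 (running +11.1652)
  i=2: -1.8332·-0.0453 − -4.1259·3.2423 = +13.4608 (running +24.6260)
  i=3: -4.1259·-5.1007 − -1.4794·-0.0453 = +20.9782 (running +45.6042)
  i=4: -1.4794·-4.5575 − 2.6536·-5.1007 = +20.2776 (running +65.8818)
  i=5: 2.6536·-3.1346 − 4.1172·-4.5575 = +10.4463 (running +76.3282)
  i=6: 4.1172·1.9736 − 2.3277·-3.1346 = +15.4220 (running +91.7501)
Area = |Σ|/2 = |91.7501|/2 = 45.8751

Area at t=0.546: 45.8751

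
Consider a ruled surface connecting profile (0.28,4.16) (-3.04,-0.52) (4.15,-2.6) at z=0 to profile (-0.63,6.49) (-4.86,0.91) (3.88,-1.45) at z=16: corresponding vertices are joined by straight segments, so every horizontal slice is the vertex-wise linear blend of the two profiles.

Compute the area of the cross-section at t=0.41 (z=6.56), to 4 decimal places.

Area at t=0.41: 23.8083

Cross-section at t=0.41: each vertex is (1-t)·p0[i] + t·p1[i].
  v1: (1-0.41)·(0.28,4.16) + 0.41·(-0.63,6.49) = (-0.0931,5.1153)
  v2: (1-0.41)·(-3.04,-0.52) + 0.41·(-4.86,0.91) = (-3.7862,0.0663)
  v3: (1-0.41)·(4.15,-2.6) + 0.41·(3.88,-1.45) = (4.0393,-2.1285)
Shoelace sum Σ(x_i·y_{i+1} − x_{i+1}·y_i):
  i=1: -0.0931·0.0663 − -3.7862·5.1153 = +19.3614 (running +19.3614)
  i=2: -3.7862·-2.1285 − 4.0393·0.0663 = +7.7911 (running +27.1525)
  i=3: 4.0393·5.1153 − -0.0931·-2.1285 = +20.4641 (running +47.6166)
Area = |Σ|/2 = |47.6166|/2 = 23.8083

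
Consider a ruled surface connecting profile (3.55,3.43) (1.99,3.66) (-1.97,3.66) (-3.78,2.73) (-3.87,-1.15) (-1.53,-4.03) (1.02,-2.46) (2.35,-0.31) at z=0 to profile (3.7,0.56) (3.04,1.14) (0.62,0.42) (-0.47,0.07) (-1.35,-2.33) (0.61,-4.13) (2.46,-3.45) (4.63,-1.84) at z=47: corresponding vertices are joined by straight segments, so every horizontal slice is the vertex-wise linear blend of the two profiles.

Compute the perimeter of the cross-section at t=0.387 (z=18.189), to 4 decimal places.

Cross-section at t=0.387: each vertex is (1-t)·p0[i] + t·p1[i].
  v1: (1-0.387)·(3.55,3.43) + 0.387·(3.7,0.56) = (3.6080,2.3193)
  v2: (1-0.387)·(1.99,3.66) + 0.387·(3.04,1.14) = (2.3963,2.6848)
  v3: (1-0.387)·(-1.97,3.66) + 0.387·(0.62,0.42) = (-0.9677,2.4061)
  v4: (1-0.387)·(-3.78,2.73) + 0.387·(-0.47,0.07) = (-2.4990,1.7006)
  v5: (1-0.387)·(-3.87,-1.15) + 0.387·(-1.35,-2.33) = (-2.8948,-1.6067)
  v6: (1-0.387)·(-1.53,-4.03) + 0.387·(0.61,-4.13) = (-0.7018,-4.0687)
  v7: (1-0.387)·(1.02,-2.46) + 0.387·(2.46,-3.45) = (1.5773,-2.8431)
  v8: (1-0.387)·(2.35,-0.31) + 0.387·(4.63,-1.84) = (3.2324,-0.9021)
Perimeter = Σ |v_{i+1} − v_i|:
  edge 1→2: √(-1.2117² + 0.3655²) = 1.2656 (running 1.2656)
  edge 2→3: √(-3.3640² + -0.2786²) = 3.3755 (running 4.6412)
  edge 3→4: √(-1.5314² + -0.7055²) = 1.6861 (running 6.3272)
  edge 4→5: √(-0.3957² + -3.3072²) = 3.3308 (running 9.6581)
  edge 5→6: √(2.1929² + -2.4620²) = 3.2971 (running 12.9551)
  edge 6→7: √(2.2791² + 1.2256²) = 2.5877 (running 15.5428)
  edge 7→8: √(1.6551² + 1.9410²) = 2.5509 (running 18.0937)
  edge 8→1: √(0.3757² + 3.2214²) = 3.2433 (running 21.3370)
Perimeter = 21.3370

Perimeter at t=0.387: 21.3370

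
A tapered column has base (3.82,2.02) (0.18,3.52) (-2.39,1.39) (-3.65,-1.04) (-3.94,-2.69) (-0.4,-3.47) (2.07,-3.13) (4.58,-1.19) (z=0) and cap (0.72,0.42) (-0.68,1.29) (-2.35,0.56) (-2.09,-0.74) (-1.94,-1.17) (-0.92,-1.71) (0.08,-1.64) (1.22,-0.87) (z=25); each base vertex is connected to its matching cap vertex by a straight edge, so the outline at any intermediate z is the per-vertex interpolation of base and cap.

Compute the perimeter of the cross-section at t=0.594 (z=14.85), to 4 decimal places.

Cross-section at t=0.594: each vertex is (1-t)·p0[i] + t·p1[i].
  v1: (1-0.594)·(3.82,2.02) + 0.594·(0.72,0.42) = (1.9786,1.0696)
  v2: (1-0.594)·(0.18,3.52) + 0.594·(-0.68,1.29) = (-0.3308,2.1954)
  v3: (1-0.594)·(-2.39,1.39) + 0.594·(-2.35,0.56) = (-2.3662,0.8970)
  v4: (1-0.594)·(-3.65,-1.04) + 0.594·(-2.09,-0.74) = (-2.7234,-0.8618)
  v5: (1-0.594)·(-3.94,-2.69) + 0.594·(-1.94,-1.17) = (-2.7520,-1.7871)
  v6: (1-0.594)·(-0.4,-3.47) + 0.594·(-0.92,-1.71) = (-0.7089,-2.4246)
  v7: (1-0.594)·(2.07,-3.13) + 0.594·(0.08,-1.64) = (0.8879,-2.2449)
  v8: (1-0.594)·(4.58,-1.19) + 0.594·(1.22,-0.87) = (2.5842,-0.9999)
Perimeter = Σ |v_{i+1} − v_i|:
  edge 1→2: √(-2.3094² + 1.1258²) = 2.5692 (running 2.5692)
  edge 2→3: √(-2.0354² + -1.2984²) = 2.4143 (running 4.9835)
  edge 3→4: √(-0.3571² + -1.7588²) = 1.7947 (running 6.7782)
  edge 4→5: √(-0.0286² + -0.9253²) = 0.9258 (running 7.7039)
  edge 5→6: √(2.0431² + -0.6374²) = 2.1402 (running 9.8442)
  edge 6→7: √(1.5968² + 0.1796²) = 1.6069 (running 11.4511)
  edge 7→8: √(1.6962² + 1.2450²) = 2.1041 (running 13.5552)
  edge 8→1: √(-0.6056² + 2.0695²) = 2.1563 (running 15.7115)
Perimeter = 15.7115

Perimeter at t=0.594: 15.7115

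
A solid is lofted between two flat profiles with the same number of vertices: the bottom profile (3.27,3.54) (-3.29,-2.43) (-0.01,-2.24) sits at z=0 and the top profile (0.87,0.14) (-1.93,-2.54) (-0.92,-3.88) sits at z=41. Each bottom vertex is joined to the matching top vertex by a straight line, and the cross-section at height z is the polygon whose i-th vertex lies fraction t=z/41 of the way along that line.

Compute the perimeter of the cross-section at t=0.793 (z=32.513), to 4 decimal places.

Perimeter at t=0.793: 11.5691

Cross-section at t=0.793: each vertex is (1-t)·p0[i] + t·p1[i].
  v1: (1-0.793)·(3.27,3.54) + 0.793·(0.87,0.14) = (1.3668,0.8438)
  v2: (1-0.793)·(-3.29,-2.43) + 0.793·(-1.93,-2.54) = (-2.2115,-2.5172)
  v3: (1-0.793)·(-0.01,-2.24) + 0.793·(-0.92,-3.88) = (-0.7316,-3.5405)
Perimeter = Σ |v_{i+1} − v_i|:
  edge 1→2: √(-3.5783² + -3.3610²) = 4.9093 (running 4.9093)
  edge 2→3: √(1.4799² + -1.0233²) = 1.7992 (running 6.7085)
  edge 3→1: √(2.0984² + 4.3843²) = 4.8606 (running 11.5691)
Perimeter = 11.5691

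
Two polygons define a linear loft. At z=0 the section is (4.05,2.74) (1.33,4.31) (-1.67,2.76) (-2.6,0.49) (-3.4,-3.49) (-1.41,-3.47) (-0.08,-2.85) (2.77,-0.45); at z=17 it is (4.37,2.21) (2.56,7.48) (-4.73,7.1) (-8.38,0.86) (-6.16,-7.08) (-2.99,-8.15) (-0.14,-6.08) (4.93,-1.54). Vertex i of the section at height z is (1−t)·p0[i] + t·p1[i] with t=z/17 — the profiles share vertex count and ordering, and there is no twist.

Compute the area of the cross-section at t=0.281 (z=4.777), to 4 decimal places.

Cross-section at t=0.281: each vertex is (1-t)·p0[i] + t·p1[i].
  v1: (1-0.281)·(4.05,2.74) + 0.281·(4.37,2.21) = (4.1399,2.5911)
  v2: (1-0.281)·(1.33,4.31) + 0.281·(2.56,7.48) = (1.6756,5.2008)
  v3: (1-0.281)·(-1.67,2.76) + 0.281·(-4.73,7.1) = (-2.5299,3.9795)
  v4: (1-0.281)·(-2.6,0.49) + 0.281·(-8.38,0.86) = (-4.2242,0.5940)
  v5: (1-0.281)·(-3.4,-3.49) + 0.281·(-6.16,-7.08) = (-4.1756,-4.4988)
  v6: (1-0.281)·(-1.41,-3.47) + 0.281·(-2.99,-8.15) = (-1.8540,-4.7851)
  v7: (1-0.281)·(-0.08,-2.85) + 0.281·(-0.14,-6.08) = (-0.0969,-3.7576)
  v8: (1-0.281)·(2.77,-0.45) + 0.281·(4.93,-1.54) = (3.3770,-0.7563)
Shoelace sum Σ(x_i·y_{i+1} − x_{i+1}·y_i):
  i=1: 4.1399·5.2008 − 1.6756·2.5911 = +17.1891 (running +17.1891)
  i=2: 1.6756·3.9795 − -2.5299·5.2008 = +19.8255 (running +37.0146)
  i=3: -2.5299·0.5940 − -4.2242·3.9795 = +15.3076 (running +52.3222)
  i=4: -4.2242·-4.4988 − -4.1756·0.5940 = +21.4839 (running +73.8060)
  i=5: -4.1756·-4.7851 − -1.8540·-4.4988 = +11.6397 (running +85.4458)
  i=6: -1.8540·-3.7576 − -0.0969·-4.7851 = +6.5031 (running +91.9489)
  i=7: -0.0969·-0.7563 − 3.3770·-3.7576 = +12.7626 (running +104.7115)
  i=8: 3.3770·2.5911 − 4.1399·-0.7563 = +11.8809 (running +116.5924)
Area = |Σ|/2 = |116.5924|/2 = 58.2962

Area at t=0.281: 58.2962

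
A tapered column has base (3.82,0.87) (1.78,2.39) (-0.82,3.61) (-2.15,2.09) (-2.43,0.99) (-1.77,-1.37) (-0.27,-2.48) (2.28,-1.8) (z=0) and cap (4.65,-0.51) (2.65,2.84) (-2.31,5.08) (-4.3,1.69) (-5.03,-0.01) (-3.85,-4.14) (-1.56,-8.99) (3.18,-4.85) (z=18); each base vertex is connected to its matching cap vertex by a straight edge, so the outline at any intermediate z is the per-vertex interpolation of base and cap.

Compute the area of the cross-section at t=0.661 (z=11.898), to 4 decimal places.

Cross-section at t=0.661: each vertex is (1-t)·p0[i] + t·p1[i].
  v1: (1-0.661)·(3.82,0.87) + 0.661·(4.65,-0.51) = (4.3686,-0.0422)
  v2: (1-0.661)·(1.78,2.39) + 0.661·(2.65,2.84) = (2.3551,2.6875)
  v3: (1-0.661)·(-0.82,3.61) + 0.661·(-2.31,5.08) = (-1.8049,4.5817)
  v4: (1-0.661)·(-2.15,2.09) + 0.661·(-4.3,1.69) = (-3.5711,1.8256)
  v5: (1-0.661)·(-2.43,0.99) + 0.661·(-5.03,-0.01) = (-4.1486,0.3290)
  v6: (1-0.661)·(-1.77,-1.37) + 0.661·(-3.85,-4.14) = (-3.1449,-3.2010)
  v7: (1-0.661)·(-0.27,-2.48) + 0.661·(-1.56,-8.99) = (-1.1227,-6.7831)
  v8: (1-0.661)·(2.28,-1.8) + 0.661·(3.18,-4.85) = (2.8749,-3.8160)
Shoelace sum Σ(x_i·y_{i+1} − x_{i+1}·y_i):
  i=1: 4.3686·2.6875 − 2.3551·-0.0422 = +11.8398 (running +11.8398)
  i=2: 2.3551·4.5817 − -1.8049·2.6875 = +15.6407 (running +27.4805)
  i=3: -1.8049·1.8256 − -3.5711·4.5817 = +13.0668 (running +40.5473)
  i=4: -3.5711·0.3290 − -4.1486·1.8256 = +6.3988 (running +46.9461)
  i=5: -4.1486·-3.2010 − -3.1449·0.3290 = +14.3142 (running +61.2603)
  i=6: -3.1449·-6.7831 − -1.1227·-3.2010 = +17.7384 (running +78.9987)
  i=7: -1.1227·-3.8160 − 2.8749·-6.7831 = +23.7850 (running +102.7837)
  i=8: 2.8749·-0.0422 − 4.3686·-3.8160 = +16.5496 (running +119.3333)
Area = |Σ|/2 = |119.3333|/2 = 59.6667

Area at t=0.661: 59.6667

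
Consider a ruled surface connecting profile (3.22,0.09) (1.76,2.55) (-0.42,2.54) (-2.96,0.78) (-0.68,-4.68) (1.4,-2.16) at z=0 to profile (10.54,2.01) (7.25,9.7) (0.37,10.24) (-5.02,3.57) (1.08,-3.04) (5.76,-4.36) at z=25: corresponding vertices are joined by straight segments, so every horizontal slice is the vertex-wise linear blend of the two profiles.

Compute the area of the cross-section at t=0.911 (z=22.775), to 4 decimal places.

Area at t=0.911: 131.4778

Cross-section at t=0.911: each vertex is (1-t)·p0[i] + t·p1[i].
  v1: (1-0.911)·(3.22,0.09) + 0.911·(10.54,2.01) = (9.8885,1.8391)
  v2: (1-0.911)·(1.76,2.55) + 0.911·(7.25,9.7) = (6.7614,9.0637)
  v3: (1-0.911)·(-0.42,2.54) + 0.911·(0.37,10.24) = (0.2997,9.5547)
  v4: (1-0.911)·(-2.96,0.78) + 0.911·(-5.02,3.57) = (-4.8367,3.3217)
  v5: (1-0.911)·(-0.68,-4.68) + 0.911·(1.08,-3.04) = (0.9234,-3.1860)
  v6: (1-0.911)·(1.4,-2.16) + 0.911·(5.76,-4.36) = (5.3720,-4.1642)
Shoelace sum Σ(x_i·y_{i+1} − x_{i+1}·y_i):
  i=1: 9.8885·9.0637 − 6.7614·1.8391 = +77.1911 (running +77.1911)
  i=2: 6.7614·9.5547 − 0.2997·9.0637 = +61.8868 (running +139.0778)
  i=3: 0.2997·3.3217 − -4.8367·9.5547 = +47.2083 (running +186.2862)
  i=4: -4.8367·-3.1860 − 0.9234·3.3217 = +12.3423 (running +198.6284)
  i=5: 0.9234·-4.1642 − 5.3720·-3.1860 = +13.2698 (running +211.8982)
  i=6: 5.3720·1.8391 − 9.8885·-4.1642 = +51.0575 (running +262.9557)
Area = |Σ|/2 = |262.9557|/2 = 131.4778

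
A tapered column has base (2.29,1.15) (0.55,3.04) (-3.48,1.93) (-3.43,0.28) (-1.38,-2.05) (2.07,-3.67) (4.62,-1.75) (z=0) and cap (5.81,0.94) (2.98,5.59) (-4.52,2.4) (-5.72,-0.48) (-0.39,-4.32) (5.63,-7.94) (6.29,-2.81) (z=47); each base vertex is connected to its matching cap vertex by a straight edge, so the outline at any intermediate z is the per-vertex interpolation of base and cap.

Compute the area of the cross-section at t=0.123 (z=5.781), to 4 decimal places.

Area at t=0.123: 37.3712

Cross-section at t=0.123: each vertex is (1-t)·p0[i] + t·p1[i].
  v1: (1-0.123)·(2.29,1.15) + 0.123·(5.81,0.94) = (2.7230,1.1242)
  v2: (1-0.123)·(0.55,3.04) + 0.123·(2.98,5.59) = (0.8489,3.3537)
  v3: (1-0.123)·(-3.48,1.93) + 0.123·(-4.52,2.4) = (-3.6079,1.9878)
  v4: (1-0.123)·(-3.43,0.28) + 0.123·(-5.72,-0.48) = (-3.7117,0.1865)
  v5: (1-0.123)·(-1.38,-2.05) + 0.123·(-0.39,-4.32) = (-1.2582,-2.3292)
  v6: (1-0.123)·(2.07,-3.67) + 0.123·(5.63,-7.94) = (2.5079,-4.1952)
  v7: (1-0.123)·(4.62,-1.75) + 0.123·(6.29,-2.81) = (4.8254,-1.8804)
Shoelace sum Σ(x_i·y_{i+1} − x_{i+1}·y_i):
  i=1: 2.7230·3.3537 − 0.8489·1.1242 = +8.1776 (running +8.1776)
  i=2: 0.8489·1.9878 − -3.6079·3.3537 = +13.7871 (running +21.9647)
  i=3: -3.6079·0.1865 − -3.7117·1.9878 = +6.7051 (running +28.6698)
  i=4: -3.7117·-2.3292 − -1.2582·0.1865 = +8.8799 (running +37.5498)
  i=5: -1.2582·-4.1952 − 2.5079·-2.3292 = +11.1199 (running +48.6697)
  i=6: 2.5079·-1.8804 − 4.8254·-4.1952 = +15.5278 (running +64.1975)
  i=7: 4.8254·1.1242 − 2.7230·-1.8804 = +10.5448 (running +74.7423)
Area = |Σ|/2 = |74.7423|/2 = 37.3712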